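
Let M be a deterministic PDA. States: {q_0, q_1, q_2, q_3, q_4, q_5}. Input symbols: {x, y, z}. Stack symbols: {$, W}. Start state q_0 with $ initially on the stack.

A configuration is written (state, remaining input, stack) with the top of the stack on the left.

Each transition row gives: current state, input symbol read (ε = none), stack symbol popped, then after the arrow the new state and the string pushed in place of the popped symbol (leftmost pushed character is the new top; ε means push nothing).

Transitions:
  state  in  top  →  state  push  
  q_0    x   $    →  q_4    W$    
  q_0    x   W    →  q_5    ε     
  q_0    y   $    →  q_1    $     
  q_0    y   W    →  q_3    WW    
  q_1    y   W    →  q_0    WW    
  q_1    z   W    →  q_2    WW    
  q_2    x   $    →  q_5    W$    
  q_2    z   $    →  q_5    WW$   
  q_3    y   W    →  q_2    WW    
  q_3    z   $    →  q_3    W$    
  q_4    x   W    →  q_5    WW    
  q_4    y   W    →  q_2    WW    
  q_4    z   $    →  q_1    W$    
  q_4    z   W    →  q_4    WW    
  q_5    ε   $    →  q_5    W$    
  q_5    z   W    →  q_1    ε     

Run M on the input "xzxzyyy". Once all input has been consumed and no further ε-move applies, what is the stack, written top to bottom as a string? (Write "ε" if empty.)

WWWWW$

(q_0, xzxzyyy, $)
  read x, top $: go to q_4, push W$ → (q_4, zxzyyy, W$)
  read z, top W: go to q_4, push WW → (q_4, xzyyy, WW$)
  read x, top W: go to q_5, push WW → (q_5, zyyy, WWW$)
  read z, top W: go to q_1, push ε → (q_1, yyy, WW$)
  read y, top W: go to q_0, push WW → (q_0, yy, WWW$)
  read y, top W: go to q_3, push WW → (q_3, y, WWWW$)
  read y, top W: go to q_2, push WW → (q_2, ε, WWWWW$)
All input consumed in state q_2 with stack WWWWW$.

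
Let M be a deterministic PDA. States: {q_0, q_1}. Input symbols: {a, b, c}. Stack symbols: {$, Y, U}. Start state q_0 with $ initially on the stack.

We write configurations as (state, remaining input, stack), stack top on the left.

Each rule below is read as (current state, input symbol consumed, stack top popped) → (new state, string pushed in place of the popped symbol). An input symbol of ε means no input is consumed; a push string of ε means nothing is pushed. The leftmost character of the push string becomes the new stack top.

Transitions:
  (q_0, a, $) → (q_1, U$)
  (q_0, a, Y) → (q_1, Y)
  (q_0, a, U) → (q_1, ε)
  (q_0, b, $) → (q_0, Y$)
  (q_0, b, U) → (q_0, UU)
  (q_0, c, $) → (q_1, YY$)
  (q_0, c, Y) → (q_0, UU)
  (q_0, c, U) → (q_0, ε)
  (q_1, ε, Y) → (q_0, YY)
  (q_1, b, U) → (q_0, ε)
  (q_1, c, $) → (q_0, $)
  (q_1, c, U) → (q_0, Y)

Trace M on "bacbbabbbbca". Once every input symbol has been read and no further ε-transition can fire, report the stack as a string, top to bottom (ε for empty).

(q_0, bacbbabbbbca, $)
  read b, top $: go to q_0, push Y$ → (q_0, acbbabbbbca, Y$)
  read a, top Y: go to q_1, push Y → (q_1, cbbabbbbca, Y$)
  ε-move, top Y: go to q_0, push YY → (q_0, cbbabbbbca, YY$)
  read c, top Y: go to q_0, push UU → (q_0, bbabbbbca, UUY$)
  read b, top U: go to q_0, push UU → (q_0, babbbbca, UUUY$)
  read b, top U: go to q_0, push UU → (q_0, abbbbca, UUUUY$)
  read a, top U: go to q_1, push ε → (q_1, bbbbca, UUUY$)
  read b, top U: go to q_0, push ε → (q_0, bbbca, UUY$)
  read b, top U: go to q_0, push UU → (q_0, bbca, UUUY$)
  read b, top U: go to q_0, push UU → (q_0, bca, UUUUY$)
  read b, top U: go to q_0, push UU → (q_0, ca, UUUUUY$)
  read c, top U: go to q_0, push ε → (q_0, a, UUUUY$)
  read a, top U: go to q_1, push ε → (q_1, ε, UUUY$)
All input consumed in state q_1 with stack UUUY$.

UUUY$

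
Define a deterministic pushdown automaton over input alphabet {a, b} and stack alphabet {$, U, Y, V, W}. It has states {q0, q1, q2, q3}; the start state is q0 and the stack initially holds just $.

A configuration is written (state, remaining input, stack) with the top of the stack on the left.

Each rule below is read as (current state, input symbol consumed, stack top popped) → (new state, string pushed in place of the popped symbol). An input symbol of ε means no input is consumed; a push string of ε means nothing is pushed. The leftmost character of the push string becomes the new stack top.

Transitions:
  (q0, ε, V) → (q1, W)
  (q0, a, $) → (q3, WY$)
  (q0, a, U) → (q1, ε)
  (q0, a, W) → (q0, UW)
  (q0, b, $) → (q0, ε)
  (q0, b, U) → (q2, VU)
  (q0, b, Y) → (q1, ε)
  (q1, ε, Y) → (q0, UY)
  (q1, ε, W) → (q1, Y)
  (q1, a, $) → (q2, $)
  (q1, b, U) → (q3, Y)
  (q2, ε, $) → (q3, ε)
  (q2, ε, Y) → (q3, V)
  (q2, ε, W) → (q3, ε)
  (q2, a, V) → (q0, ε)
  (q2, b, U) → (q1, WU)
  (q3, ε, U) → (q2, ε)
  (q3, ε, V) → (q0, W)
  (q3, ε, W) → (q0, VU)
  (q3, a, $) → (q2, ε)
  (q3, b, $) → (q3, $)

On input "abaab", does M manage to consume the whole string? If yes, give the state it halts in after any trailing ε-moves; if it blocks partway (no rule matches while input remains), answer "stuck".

(q0, abaab, $)
  read a, top $: go to q3, push WY$ → (q3, baab, WY$)
  ε-move, top W: go to q0, push VU → (q0, baab, VUY$)
  ε-move, top V: go to q1, push W → (q1, baab, WUY$)
  ε-move, top W: go to q1, push Y → (q1, baab, YUY$)
  ε-move, top Y: go to q0, push UY → (q0, baab, UYUY$)
  read b, top U: go to q2, push VU → (q2, aab, VUYUY$)
  read a, top V: go to q0, push ε → (q0, ab, UYUY$)
  read a, top U: go to q1, push ε → (q1, b, YUY$)
  ε-move, top Y: go to q0, push UY → (q0, b, UYUY$)
  read b, top U: go to q2, push VU → (q2, ε, VUYUY$)
All input consumed; M is in state q2.

q2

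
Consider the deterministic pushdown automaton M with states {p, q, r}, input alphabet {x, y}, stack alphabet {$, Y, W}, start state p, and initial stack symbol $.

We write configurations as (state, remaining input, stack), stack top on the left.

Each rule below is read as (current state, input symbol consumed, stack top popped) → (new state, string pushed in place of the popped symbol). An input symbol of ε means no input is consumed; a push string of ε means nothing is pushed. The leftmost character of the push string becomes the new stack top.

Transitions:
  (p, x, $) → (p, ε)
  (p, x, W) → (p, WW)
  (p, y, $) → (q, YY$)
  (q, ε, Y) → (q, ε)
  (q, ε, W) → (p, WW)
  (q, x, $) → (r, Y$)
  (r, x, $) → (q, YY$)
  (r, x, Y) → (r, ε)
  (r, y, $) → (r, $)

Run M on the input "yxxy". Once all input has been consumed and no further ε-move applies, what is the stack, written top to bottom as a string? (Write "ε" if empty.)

(p, yxxy, $)
  read y, top $: go to q, push YY$ → (q, xxy, YY$)
  ε-move, top Y: go to q, push ε → (q, xxy, Y$)
  ε-move, top Y: go to q, push ε → (q, xxy, $)
  read x, top $: go to r, push Y$ → (r, xy, Y$)
  read x, top Y: go to r, push ε → (r, y, $)
  read y, top $: go to r, push $ → (r, ε, $)
All input consumed in state r with stack $.

$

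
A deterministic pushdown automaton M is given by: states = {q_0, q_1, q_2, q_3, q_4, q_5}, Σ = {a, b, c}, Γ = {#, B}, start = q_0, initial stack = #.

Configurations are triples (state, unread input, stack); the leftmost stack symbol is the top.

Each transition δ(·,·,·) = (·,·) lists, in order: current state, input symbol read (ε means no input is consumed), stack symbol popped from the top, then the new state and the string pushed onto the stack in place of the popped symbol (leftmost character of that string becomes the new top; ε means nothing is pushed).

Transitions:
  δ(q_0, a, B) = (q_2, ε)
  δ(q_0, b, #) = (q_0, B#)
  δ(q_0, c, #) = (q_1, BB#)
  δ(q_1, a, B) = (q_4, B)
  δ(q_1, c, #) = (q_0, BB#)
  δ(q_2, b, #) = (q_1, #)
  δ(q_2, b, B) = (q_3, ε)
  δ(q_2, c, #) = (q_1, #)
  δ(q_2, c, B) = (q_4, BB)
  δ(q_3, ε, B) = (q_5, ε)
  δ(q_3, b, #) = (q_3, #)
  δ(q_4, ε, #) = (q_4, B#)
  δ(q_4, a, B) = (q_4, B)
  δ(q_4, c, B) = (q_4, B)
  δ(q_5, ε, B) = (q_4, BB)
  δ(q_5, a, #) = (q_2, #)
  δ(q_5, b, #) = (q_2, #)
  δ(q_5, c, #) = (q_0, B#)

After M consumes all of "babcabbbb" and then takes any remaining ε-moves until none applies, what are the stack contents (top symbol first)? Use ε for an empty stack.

#

(q_0, babcabbbb, #) ⊢ (q_0, abcabbbb, B#) ⊢ (q_2, bcabbbb, #) ⊢ (q_1, cabbbb, #) ⊢ (q_0, abbbb, BB#) ⊢ (q_2, bbbb, B#) ⊢ (q_3, bbb, #) ⊢ (q_3, bb, #) ⊢ (q_3, b, #) ⊢ (q_3, ε, #)
All input consumed in state q_3 with stack #.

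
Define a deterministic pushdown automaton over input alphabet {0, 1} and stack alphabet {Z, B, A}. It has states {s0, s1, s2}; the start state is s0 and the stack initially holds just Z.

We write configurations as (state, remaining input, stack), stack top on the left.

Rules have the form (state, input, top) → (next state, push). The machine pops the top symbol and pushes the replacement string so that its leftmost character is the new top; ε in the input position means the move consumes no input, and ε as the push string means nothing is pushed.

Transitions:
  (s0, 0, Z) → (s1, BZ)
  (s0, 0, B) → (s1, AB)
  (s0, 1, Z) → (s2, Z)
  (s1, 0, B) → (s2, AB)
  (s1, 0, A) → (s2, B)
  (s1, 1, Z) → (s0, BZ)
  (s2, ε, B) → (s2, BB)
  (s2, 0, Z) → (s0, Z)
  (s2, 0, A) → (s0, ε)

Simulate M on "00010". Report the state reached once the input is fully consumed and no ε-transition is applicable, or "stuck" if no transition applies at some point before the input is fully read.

(s0, 00010, Z) ⊢ (s1, 0010, BZ) ⊢ (s2, 010, ABZ) ⊢ (s0, 10, BZ)
No transition for (s0, 1, top B); M blocks with input 10 remaining.

stuck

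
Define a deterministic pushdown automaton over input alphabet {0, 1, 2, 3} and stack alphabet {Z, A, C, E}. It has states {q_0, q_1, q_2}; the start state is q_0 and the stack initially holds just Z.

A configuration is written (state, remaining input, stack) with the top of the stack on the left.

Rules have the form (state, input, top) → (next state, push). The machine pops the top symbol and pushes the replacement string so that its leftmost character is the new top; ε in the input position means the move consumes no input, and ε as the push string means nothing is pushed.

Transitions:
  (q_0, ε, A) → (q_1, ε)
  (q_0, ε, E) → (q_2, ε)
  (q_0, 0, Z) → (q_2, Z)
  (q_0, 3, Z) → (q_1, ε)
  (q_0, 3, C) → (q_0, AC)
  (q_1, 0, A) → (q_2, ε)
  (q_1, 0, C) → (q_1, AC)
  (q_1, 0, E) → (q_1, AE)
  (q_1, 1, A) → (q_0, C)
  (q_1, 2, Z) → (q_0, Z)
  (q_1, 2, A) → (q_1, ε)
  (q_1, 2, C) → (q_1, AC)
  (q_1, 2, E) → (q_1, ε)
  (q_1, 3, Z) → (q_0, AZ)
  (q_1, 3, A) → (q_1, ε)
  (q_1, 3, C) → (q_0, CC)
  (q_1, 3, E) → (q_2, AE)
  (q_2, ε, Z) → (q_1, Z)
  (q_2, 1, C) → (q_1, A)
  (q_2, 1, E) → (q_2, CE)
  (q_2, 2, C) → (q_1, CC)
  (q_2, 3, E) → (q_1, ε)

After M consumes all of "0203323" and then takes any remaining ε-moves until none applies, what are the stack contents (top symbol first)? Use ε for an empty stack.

ε

(q_0, 0203323, Z) ⊢ (q_2, 203323, Z) ⊢ (q_1, 203323, Z) ⊢ (q_0, 03323, Z) ⊢ (q_2, 3323, Z) ⊢ (q_1, 3323, Z) ⊢ (q_0, 323, AZ) ⊢ (q_1, 323, Z) ⊢ (q_0, 23, AZ) ⊢ (q_1, 23, Z) ⊢ (q_0, 3, Z) ⊢ (q_1, ε, ε)
All input consumed in state q_1 with stack ε.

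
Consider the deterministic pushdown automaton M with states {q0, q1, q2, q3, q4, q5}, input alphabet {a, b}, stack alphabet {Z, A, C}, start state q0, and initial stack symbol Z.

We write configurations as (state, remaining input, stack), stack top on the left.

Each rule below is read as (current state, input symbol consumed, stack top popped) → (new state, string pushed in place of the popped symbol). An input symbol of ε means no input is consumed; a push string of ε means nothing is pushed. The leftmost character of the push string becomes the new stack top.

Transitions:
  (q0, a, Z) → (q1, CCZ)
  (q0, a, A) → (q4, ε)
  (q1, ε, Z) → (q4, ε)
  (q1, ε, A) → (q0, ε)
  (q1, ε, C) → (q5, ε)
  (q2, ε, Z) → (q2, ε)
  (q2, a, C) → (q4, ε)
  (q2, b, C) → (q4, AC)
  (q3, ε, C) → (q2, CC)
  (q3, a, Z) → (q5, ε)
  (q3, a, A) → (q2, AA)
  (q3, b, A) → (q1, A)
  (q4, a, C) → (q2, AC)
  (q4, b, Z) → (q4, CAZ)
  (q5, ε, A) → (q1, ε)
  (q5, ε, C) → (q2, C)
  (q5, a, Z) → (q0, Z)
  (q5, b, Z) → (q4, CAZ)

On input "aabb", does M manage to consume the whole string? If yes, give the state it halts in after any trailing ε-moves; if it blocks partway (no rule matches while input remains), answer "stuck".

stuck

(q0, aabb, Z)
  read a, top Z: go to q1, push CCZ → (q1, abb, CCZ)
  ε-move, top C: go to q5, push ε → (q5, abb, CZ)
  ε-move, top C: go to q2, push C → (q2, abb, CZ)
  read a, top C: go to q4, push ε → (q4, bb, Z)
  read b, top Z: go to q4, push CAZ → (q4, b, CAZ)
No transition for (q4, b, top C); M blocks with input b remaining.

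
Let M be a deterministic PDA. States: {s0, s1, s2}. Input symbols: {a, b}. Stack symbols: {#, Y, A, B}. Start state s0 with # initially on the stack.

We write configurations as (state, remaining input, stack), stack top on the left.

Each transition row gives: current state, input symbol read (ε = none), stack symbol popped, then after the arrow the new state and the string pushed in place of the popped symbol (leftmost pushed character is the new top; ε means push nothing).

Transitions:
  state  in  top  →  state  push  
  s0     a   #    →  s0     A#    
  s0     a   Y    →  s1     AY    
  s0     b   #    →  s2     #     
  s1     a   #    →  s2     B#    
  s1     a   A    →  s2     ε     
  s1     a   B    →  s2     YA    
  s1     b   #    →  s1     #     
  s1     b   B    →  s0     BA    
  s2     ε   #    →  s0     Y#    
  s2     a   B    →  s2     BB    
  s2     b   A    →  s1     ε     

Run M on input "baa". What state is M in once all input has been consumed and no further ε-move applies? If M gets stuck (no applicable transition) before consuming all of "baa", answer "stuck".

s2

(s0, baa, #)
  read b, top #: go to s2, push # → (s2, aa, #)
  ε-move, top #: go to s0, push Y# → (s0, aa, Y#)
  read a, top Y: go to s1, push AY → (s1, a, AY#)
  read a, top A: go to s2, push ε → (s2, ε, Y#)
All input consumed; M is in state s2.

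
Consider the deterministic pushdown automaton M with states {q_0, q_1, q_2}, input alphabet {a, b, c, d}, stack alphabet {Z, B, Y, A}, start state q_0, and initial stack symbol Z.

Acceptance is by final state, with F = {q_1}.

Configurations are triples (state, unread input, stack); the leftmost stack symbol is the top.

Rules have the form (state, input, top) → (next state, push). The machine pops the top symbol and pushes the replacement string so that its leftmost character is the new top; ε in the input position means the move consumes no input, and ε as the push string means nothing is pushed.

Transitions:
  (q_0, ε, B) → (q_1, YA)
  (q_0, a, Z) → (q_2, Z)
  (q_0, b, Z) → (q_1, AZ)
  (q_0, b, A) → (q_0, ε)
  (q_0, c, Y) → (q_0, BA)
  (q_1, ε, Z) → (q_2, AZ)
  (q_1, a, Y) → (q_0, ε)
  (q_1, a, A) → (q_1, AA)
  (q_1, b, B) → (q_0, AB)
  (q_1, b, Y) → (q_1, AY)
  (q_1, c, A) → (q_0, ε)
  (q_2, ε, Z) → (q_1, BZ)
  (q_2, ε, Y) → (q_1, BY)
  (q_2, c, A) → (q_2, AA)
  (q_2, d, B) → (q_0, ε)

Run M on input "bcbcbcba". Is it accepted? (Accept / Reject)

(q_0, bcbcbcba, Z)
  read b, top Z: go to q_1, push AZ → (q_1, cbcbcba, AZ)
  read c, top A: go to q_0, push ε → (q_0, bcbcba, Z)
  read b, top Z: go to q_1, push AZ → (q_1, cbcba, AZ)
  read c, top A: go to q_0, push ε → (q_0, bcba, Z)
  read b, top Z: go to q_1, push AZ → (q_1, cba, AZ)
  read c, top A: go to q_0, push ε → (q_0, ba, Z)
  read b, top Z: go to q_1, push AZ → (q_1, a, AZ)
  read a, top A: go to q_1, push AA → (q_1, ε, AAZ)
All input consumed; state q_1 ∈ F.

Accept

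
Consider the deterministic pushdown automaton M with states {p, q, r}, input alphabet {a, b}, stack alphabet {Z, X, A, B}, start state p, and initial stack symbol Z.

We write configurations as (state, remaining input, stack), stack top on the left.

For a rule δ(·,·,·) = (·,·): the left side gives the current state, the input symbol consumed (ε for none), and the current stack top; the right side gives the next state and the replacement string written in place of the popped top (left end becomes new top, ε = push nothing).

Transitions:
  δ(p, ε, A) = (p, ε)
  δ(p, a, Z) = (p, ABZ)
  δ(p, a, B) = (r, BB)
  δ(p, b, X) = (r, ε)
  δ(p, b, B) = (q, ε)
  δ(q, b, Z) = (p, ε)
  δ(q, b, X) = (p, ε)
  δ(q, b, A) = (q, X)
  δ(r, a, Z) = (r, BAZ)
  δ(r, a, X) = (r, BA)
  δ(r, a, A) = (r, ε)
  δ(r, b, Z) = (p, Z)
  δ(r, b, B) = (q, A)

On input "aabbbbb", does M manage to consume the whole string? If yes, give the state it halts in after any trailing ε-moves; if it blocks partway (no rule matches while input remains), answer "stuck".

p

(p, aabbbbb, Z)
  read a, top Z: go to p, push ABZ → (p, abbbbb, ABZ)
  ε-move, top A: go to p, push ε → (p, abbbbb, BZ)
  read a, top B: go to r, push BB → (r, bbbbb, BBZ)
  read b, top B: go to q, push A → (q, bbbb, ABZ)
  read b, top A: go to q, push X → (q, bbb, XBZ)
  read b, top X: go to p, push ε → (p, bb, BZ)
  read b, top B: go to q, push ε → (q, b, Z)
  read b, top Z: go to p, push ε → (p, ε, ε)
All input consumed; M is in state p.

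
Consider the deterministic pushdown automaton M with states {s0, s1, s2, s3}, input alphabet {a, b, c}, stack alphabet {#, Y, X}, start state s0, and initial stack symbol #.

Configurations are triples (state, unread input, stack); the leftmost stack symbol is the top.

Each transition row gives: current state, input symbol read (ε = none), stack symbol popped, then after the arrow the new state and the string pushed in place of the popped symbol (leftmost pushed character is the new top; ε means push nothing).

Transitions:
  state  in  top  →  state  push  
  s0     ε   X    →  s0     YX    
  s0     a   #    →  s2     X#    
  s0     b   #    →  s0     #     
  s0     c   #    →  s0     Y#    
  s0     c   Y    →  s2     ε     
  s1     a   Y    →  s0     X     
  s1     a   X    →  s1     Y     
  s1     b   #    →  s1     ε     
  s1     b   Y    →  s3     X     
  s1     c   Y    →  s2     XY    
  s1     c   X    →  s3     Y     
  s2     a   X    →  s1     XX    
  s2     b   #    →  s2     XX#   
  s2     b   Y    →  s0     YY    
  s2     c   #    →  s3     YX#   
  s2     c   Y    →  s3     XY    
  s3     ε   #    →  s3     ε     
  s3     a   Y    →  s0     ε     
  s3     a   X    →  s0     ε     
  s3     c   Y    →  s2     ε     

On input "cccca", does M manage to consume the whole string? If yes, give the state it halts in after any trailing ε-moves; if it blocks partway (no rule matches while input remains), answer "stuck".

s1

(s0, cccca, #)
  read c, top #: go to s0, push Y# → (s0, ccca, Y#)
  read c, top Y: go to s2, push ε → (s2, cca, #)
  read c, top #: go to s3, push YX# → (s3, ca, YX#)
  read c, top Y: go to s2, push ε → (s2, a, X#)
  read a, top X: go to s1, push XX → (s1, ε, XX#)
All input consumed; M is in state s1.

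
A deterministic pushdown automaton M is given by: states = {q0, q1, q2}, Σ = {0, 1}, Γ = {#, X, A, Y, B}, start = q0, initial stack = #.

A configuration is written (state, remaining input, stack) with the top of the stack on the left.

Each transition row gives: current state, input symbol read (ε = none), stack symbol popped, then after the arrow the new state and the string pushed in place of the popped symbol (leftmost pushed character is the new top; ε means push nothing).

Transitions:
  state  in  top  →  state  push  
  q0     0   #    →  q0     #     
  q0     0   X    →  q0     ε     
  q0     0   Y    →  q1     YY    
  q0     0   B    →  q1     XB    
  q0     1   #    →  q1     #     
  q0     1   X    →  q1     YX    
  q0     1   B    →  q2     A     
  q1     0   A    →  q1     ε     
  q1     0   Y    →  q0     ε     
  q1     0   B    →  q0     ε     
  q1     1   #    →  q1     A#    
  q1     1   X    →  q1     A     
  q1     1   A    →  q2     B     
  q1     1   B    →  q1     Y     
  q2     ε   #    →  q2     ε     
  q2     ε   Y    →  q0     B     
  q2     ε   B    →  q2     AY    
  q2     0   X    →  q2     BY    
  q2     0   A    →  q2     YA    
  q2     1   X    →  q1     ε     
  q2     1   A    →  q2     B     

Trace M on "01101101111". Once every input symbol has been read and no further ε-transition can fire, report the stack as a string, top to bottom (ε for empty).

(q0, 01101101111, #) ⊢ (q0, 1101101111, #) ⊢ (q1, 101101111, #) ⊢ (q1, 01101111, A#) ⊢ (q1, 1101111, #) ⊢ (q1, 101111, A#) ⊢ (q2, 01111, B#) ⊢ (q2, 01111, AY#) ⊢ (q2, 1111, YAY#) ⊢ (q0, 1111, BAY#) ⊢ (q2, 111, AAY#) ⊢ (q2, 11, BAY#) ⊢ (q2, 11, AYAY#) ⊢ (q2, 1, BYAY#) ⊢ (q2, 1, AYYAY#) ⊢ (q2, ε, BYYAY#) ⊢ (q2, ε, AYYYAY#)
All input consumed in state q2 with stack AYYYAY#.

AYYYAY#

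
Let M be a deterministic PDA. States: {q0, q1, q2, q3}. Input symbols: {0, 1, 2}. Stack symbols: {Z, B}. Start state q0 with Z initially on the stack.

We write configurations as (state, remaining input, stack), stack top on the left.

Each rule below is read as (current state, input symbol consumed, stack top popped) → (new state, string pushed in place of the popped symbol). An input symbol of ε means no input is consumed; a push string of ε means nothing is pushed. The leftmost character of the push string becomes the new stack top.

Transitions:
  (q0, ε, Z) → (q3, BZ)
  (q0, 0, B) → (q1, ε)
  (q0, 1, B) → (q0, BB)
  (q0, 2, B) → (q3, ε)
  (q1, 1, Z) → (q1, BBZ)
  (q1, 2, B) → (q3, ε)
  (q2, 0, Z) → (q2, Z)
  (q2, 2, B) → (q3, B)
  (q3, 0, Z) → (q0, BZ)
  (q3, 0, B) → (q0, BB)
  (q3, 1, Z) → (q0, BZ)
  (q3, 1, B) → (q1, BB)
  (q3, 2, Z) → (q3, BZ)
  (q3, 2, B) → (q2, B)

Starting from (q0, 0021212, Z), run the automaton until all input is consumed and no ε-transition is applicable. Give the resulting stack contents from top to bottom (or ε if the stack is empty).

(q0, 0021212, Z) ⊢ (q3, 0021212, BZ) ⊢ (q0, 021212, BBZ) ⊢ (q1, 21212, BZ) ⊢ (q3, 1212, Z) ⊢ (q0, 212, BZ) ⊢ (q3, 12, Z) ⊢ (q0, 2, BZ) ⊢ (q3, ε, Z)
All input consumed in state q3 with stack Z.

Z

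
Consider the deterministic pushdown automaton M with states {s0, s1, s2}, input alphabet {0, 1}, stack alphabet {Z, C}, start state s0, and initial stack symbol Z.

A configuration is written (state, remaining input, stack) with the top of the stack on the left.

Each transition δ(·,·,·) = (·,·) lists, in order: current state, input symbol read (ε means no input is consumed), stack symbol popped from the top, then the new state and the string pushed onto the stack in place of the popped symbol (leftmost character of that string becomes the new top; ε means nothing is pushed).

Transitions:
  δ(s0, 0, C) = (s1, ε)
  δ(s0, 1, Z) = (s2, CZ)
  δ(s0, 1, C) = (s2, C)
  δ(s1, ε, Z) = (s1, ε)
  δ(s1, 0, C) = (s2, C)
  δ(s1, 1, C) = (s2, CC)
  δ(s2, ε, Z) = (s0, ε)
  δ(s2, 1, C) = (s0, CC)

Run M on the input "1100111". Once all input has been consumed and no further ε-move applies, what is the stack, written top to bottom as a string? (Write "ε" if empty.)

(s0, 1100111, Z) ⊢ (s2, 100111, CZ) ⊢ (s0, 00111, CCZ) ⊢ (s1, 0111, CZ) ⊢ (s2, 111, CZ) ⊢ (s0, 11, CCZ) ⊢ (s2, 1, CCZ) ⊢ (s0, ε, CCCZ)
All input consumed in state s0 with stack CCCZ.

CCCZ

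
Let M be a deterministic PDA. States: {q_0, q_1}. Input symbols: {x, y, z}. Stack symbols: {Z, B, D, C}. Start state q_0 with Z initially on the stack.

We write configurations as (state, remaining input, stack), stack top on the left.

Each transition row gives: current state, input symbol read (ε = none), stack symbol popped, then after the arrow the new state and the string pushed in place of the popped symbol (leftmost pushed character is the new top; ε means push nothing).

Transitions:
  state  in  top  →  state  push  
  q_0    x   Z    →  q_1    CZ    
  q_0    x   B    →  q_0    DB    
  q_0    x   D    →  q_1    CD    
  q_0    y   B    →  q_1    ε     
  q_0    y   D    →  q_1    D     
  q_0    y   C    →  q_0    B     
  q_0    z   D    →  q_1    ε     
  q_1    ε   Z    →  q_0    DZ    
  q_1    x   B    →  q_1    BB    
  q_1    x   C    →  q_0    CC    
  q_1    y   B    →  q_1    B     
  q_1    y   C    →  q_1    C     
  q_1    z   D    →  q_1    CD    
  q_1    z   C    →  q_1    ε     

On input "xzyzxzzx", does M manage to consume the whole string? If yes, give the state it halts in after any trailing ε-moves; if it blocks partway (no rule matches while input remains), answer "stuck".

stuck

(q_0, xzyzxzzx, Z)
  read x, top Z: go to q_1, push CZ → (q_1, zyzxzzx, CZ)
  read z, top C: go to q_1, push ε → (q_1, yzxzzx, Z)
  ε-move, top Z: go to q_0, push DZ → (q_0, yzxzzx, DZ)
  read y, top D: go to q_1, push D → (q_1, zxzzx, DZ)
  read z, top D: go to q_1, push CD → (q_1, xzzx, CDZ)
  read x, top C: go to q_0, push CC → (q_0, zzx, CCDZ)
No transition for (q_0, z, top C); M blocks with input zzx remaining.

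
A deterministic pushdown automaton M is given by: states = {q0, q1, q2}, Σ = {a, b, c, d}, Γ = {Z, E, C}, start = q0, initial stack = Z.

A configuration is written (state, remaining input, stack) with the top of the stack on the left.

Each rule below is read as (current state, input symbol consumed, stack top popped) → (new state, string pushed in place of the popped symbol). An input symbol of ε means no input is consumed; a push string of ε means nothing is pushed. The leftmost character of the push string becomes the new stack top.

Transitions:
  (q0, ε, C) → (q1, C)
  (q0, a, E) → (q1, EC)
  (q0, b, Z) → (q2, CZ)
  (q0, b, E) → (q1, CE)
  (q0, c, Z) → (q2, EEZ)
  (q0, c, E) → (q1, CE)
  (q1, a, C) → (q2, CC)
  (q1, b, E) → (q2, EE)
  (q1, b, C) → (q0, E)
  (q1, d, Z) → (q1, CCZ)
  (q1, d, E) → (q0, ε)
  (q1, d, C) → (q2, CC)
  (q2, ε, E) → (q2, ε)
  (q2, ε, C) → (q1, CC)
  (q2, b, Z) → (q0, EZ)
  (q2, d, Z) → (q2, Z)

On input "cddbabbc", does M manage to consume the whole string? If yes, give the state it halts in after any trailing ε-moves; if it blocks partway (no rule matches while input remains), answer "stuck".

(q0, cddbabbc, Z)
  read c, top Z: go to q2, push EEZ → (q2, ddbabbc, EEZ)
  ε-move, top E: go to q2, push ε → (q2, ddbabbc, EZ)
  ε-move, top E: go to q2, push ε → (q2, ddbabbc, Z)
  read d, top Z: go to q2, push Z → (q2, dbabbc, Z)
  read d, top Z: go to q2, push Z → (q2, babbc, Z)
  read b, top Z: go to q0, push EZ → (q0, abbc, EZ)
  read a, top E: go to q1, push EC → (q1, bbc, ECZ)
  read b, top E: go to q2, push EE → (q2, bc, EECZ)
  ε-move, top E: go to q2, push ε → (q2, bc, ECZ)
  ε-move, top E: go to q2, push ε → (q2, bc, CZ)
  ε-move, top C: go to q1, push CC → (q1, bc, CCZ)
  read b, top C: go to q0, push E → (q0, c, ECZ)
  read c, top E: go to q1, push CE → (q1, ε, CECZ)
All input consumed; M is in state q1.

q1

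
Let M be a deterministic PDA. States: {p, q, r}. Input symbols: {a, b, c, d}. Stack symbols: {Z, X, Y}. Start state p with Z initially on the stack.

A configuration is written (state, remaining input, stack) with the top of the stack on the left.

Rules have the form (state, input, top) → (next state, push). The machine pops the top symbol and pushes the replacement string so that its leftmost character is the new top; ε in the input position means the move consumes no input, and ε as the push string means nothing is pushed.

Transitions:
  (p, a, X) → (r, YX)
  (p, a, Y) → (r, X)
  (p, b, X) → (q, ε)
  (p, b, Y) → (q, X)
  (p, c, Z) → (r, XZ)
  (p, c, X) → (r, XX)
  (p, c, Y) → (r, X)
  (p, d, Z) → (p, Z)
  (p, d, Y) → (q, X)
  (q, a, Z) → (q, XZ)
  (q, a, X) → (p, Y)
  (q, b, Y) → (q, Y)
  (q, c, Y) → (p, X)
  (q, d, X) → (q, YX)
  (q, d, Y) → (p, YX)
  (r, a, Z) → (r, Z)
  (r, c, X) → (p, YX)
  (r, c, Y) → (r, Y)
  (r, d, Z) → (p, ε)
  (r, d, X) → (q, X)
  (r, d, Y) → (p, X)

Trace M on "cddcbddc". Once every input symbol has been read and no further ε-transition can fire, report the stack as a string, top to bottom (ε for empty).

XXXZ

(p, cddcbddc, Z)
  read c, top Z: go to r, push XZ → (r, ddcbddc, XZ)
  read d, top X: go to q, push X → (q, dcbddc, XZ)
  read d, top X: go to q, push YX → (q, cbddc, YXZ)
  read c, top Y: go to p, push X → (p, bddc, XXZ)
  read b, top X: go to q, push ε → (q, ddc, XZ)
  read d, top X: go to q, push YX → (q, dc, YXZ)
  read d, top Y: go to p, push YX → (p, c, YXXZ)
  read c, top Y: go to r, push X → (r, ε, XXXZ)
All input consumed in state r with stack XXXZ.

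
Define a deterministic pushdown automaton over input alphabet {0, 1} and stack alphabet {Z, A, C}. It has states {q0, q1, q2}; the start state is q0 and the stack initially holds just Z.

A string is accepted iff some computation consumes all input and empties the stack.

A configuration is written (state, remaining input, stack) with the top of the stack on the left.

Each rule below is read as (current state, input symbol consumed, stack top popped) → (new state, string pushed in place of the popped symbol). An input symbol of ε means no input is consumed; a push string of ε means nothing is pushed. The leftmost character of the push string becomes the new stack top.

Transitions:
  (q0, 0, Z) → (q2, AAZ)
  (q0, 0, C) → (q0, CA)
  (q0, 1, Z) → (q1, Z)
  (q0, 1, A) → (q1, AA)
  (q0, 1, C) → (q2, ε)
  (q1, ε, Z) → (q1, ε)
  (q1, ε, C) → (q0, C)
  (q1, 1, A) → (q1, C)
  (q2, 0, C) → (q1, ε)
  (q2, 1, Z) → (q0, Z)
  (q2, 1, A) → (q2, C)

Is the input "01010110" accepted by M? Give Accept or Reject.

Accept

(q0, 01010110, Z)
  read 0, top Z: go to q2, push AAZ → (q2, 1010110, AAZ)
  read 1, top A: go to q2, push C → (q2, 010110, CAZ)
  read 0, top C: go to q1, push ε → (q1, 10110, AZ)
  read 1, top A: go to q1, push C → (q1, 0110, CZ)
  ε-move, top C: go to q0, push C → (q0, 0110, CZ)
  read 0, top C: go to q0, push CA → (q0, 110, CAZ)
  read 1, top C: go to q2, push ε → (q2, 10, AZ)
  read 1, top A: go to q2, push C → (q2, 0, CZ)
  read 0, top C: go to q1, push ε → (q1, ε, Z)
  ε-move, top Z: go to q1, push ε → (q1, ε, ε)
All input consumed and the stack is empty.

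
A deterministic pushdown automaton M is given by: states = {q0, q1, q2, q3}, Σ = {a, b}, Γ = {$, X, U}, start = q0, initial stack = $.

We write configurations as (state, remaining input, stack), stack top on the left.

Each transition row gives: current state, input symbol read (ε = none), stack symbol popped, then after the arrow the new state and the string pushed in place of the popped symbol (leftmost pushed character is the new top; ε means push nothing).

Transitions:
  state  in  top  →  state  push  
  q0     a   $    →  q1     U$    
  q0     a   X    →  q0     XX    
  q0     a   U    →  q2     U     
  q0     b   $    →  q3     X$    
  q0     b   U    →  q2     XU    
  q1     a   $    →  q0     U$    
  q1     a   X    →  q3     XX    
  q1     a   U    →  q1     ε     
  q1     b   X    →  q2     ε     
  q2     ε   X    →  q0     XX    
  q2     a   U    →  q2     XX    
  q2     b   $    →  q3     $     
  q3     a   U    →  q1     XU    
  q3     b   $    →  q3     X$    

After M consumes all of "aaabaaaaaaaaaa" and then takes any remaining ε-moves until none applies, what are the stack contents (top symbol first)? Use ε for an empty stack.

XXXXXXXXXXXXU$

(q0, aaabaaaaaaaaaa, $)
  read a, top $: go to q1, push U$ → (q1, aabaaaaaaaaaa, U$)
  read a, top U: go to q1, push ε → (q1, abaaaaaaaaaa, $)
  read a, top $: go to q0, push U$ → (q0, baaaaaaaaaa, U$)
  read b, top U: go to q2, push XU → (q2, aaaaaaaaaa, XU$)
  ε-move, top X: go to q0, push XX → (q0, aaaaaaaaaa, XXU$)
  read a, top X: go to q0, push XX → (q0, aaaaaaaaa, XXXU$)
  read a, top X: go to q0, push XX → (q0, aaaaaaaa, XXXXU$)
  read a, top X: go to q0, push XX → (q0, aaaaaaa, XXXXXU$)
  read a, top X: go to q0, push XX → (q0, aaaaaa, XXXXXXU$)
  read a, top X: go to q0, push XX → (q0, aaaaa, XXXXXXXU$)
  read a, top X: go to q0, push XX → (q0, aaaa, XXXXXXXXU$)
  read a, top X: go to q0, push XX → (q0, aaa, XXXXXXXXXU$)
  read a, top X: go to q0, push XX → (q0, aa, XXXXXXXXXXU$)
  read a, top X: go to q0, push XX → (q0, a, XXXXXXXXXXXU$)
  read a, top X: go to q0, push XX → (q0, ε, XXXXXXXXXXXXU$)
All input consumed in state q0 with stack XXXXXXXXXXXXU$.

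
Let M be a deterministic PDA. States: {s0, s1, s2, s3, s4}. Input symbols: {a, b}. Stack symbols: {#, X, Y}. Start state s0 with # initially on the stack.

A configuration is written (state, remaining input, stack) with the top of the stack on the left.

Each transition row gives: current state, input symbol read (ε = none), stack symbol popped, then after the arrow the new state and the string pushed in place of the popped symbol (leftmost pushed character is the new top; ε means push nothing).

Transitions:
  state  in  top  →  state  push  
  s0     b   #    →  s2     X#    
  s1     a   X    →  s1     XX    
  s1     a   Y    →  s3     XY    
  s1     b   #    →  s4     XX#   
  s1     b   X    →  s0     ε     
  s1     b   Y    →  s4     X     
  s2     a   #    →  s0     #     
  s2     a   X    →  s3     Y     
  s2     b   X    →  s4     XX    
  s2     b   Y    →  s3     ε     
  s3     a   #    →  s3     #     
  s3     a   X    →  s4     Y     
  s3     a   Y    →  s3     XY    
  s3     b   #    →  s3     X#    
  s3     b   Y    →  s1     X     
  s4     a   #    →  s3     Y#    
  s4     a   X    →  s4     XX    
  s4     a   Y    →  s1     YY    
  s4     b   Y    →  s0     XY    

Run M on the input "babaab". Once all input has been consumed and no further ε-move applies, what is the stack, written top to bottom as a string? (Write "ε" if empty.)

XX#

(s0, babaab, #) ⊢ (s2, abaab, X#) ⊢ (s3, baab, Y#) ⊢ (s1, aab, X#) ⊢ (s1, ab, XX#) ⊢ (s1, b, XXX#) ⊢ (s0, ε, XX#)
All input consumed in state s0 with stack XX#.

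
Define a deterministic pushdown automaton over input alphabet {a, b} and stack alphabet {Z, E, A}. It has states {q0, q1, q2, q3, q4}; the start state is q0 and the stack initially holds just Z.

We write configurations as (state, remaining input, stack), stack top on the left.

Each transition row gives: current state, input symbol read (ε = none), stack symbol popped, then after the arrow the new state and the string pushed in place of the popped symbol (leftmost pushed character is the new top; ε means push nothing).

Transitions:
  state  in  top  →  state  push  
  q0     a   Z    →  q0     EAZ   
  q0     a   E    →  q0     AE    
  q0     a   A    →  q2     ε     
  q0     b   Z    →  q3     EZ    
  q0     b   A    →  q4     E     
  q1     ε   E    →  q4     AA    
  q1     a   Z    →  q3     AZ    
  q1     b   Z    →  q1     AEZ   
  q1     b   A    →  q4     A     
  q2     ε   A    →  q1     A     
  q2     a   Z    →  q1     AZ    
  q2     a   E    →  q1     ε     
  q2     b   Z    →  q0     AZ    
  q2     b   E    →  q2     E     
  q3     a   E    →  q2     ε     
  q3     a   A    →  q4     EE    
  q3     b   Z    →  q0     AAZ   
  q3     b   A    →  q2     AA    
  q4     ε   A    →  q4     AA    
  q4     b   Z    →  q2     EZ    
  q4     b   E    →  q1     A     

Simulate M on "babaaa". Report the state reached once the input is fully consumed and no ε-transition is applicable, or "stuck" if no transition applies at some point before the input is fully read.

(q0, babaaa, Z)
  read b, top Z: go to q3, push EZ → (q3, abaaa, EZ)
  read a, top E: go to q2, push ε → (q2, baaa, Z)
  read b, top Z: go to q0, push AZ → (q0, aaa, AZ)
  read a, top A: go to q2, push ε → (q2, aa, Z)
  read a, top Z: go to q1, push AZ → (q1, a, AZ)
No transition for (q1, a, top A); M blocks with input a remaining.

stuck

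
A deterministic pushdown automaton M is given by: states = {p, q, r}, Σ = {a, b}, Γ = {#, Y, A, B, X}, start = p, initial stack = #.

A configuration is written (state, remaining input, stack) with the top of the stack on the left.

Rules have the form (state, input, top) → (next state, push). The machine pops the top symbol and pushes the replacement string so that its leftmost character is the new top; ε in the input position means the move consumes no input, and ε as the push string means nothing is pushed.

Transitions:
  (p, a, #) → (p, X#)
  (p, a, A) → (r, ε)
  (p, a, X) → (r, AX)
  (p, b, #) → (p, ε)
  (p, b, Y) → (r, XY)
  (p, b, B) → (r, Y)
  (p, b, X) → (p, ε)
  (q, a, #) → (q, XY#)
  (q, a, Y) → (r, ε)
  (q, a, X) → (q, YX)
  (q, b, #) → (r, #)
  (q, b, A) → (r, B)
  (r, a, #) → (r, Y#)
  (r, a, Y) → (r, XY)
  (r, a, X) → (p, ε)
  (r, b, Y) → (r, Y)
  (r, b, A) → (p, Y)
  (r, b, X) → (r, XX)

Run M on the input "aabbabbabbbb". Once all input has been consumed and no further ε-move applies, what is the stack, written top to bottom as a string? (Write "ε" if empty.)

(p, aabbabbabbbb, #)
  read a, top #: go to p, push X# → (p, abbabbabbbb, X#)
  read a, top X: go to r, push AX → (r, bbabbabbbb, AX#)
  read b, top A: go to p, push Y → (p, babbabbbb, YX#)
  read b, top Y: go to r, push XY → (r, abbabbbb, XYX#)
  read a, top X: go to p, push ε → (p, bbabbbb, YX#)
  read b, top Y: go to r, push XY → (r, babbbb, XYX#)
  read b, top X: go to r, push XX → (r, abbbb, XXYX#)
  read a, top X: go to p, push ε → (p, bbbb, XYX#)
  read b, top X: go to p, push ε → (p, bbb, YX#)
  read b, top Y: go to r, push XY → (r, bb, XYX#)
  read b, top X: go to r, push XX → (r, b, XXYX#)
  read b, top X: go to r, push XX → (r, ε, XXXYX#)
All input consumed in state r with stack XXXYX#.

XXXYX#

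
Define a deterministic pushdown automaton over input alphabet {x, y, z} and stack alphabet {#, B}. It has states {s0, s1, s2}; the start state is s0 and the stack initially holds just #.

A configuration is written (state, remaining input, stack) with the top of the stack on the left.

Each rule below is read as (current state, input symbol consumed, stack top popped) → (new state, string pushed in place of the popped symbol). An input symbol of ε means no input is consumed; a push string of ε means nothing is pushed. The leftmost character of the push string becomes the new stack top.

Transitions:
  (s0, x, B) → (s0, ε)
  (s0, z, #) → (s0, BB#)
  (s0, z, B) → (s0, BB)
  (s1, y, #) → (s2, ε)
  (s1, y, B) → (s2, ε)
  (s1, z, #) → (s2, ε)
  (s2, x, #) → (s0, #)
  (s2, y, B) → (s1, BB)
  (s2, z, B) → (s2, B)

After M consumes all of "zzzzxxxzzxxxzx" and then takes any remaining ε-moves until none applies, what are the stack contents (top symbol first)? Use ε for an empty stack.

(s0, zzzzxxxzzxxxzx, #)
  read z, top #: go to s0, push BB# → (s0, zzzxxxzzxxxzx, BB#)
  read z, top B: go to s0, push BB → (s0, zzxxxzzxxxzx, BBB#)
  read z, top B: go to s0, push BB → (s0, zxxxzzxxxzx, BBBB#)
  read z, top B: go to s0, push BB → (s0, xxxzzxxxzx, BBBBB#)
  read x, top B: go to s0, push ε → (s0, xxzzxxxzx, BBBB#)
  read x, top B: go to s0, push ε → (s0, xzzxxxzx, BBB#)
  read x, top B: go to s0, push ε → (s0, zzxxxzx, BB#)
  read z, top B: go to s0, push BB → (s0, zxxxzx, BBB#)
  read z, top B: go to s0, push BB → (s0, xxxzx, BBBB#)
  read x, top B: go to s0, push ε → (s0, xxzx, BBB#)
  read x, top B: go to s0, push ε → (s0, xzx, BB#)
  read x, top B: go to s0, push ε → (s0, zx, B#)
  read z, top B: go to s0, push BB → (s0, x, BB#)
  read x, top B: go to s0, push ε → (s0, ε, B#)
All input consumed in state s0 with stack B#.

B#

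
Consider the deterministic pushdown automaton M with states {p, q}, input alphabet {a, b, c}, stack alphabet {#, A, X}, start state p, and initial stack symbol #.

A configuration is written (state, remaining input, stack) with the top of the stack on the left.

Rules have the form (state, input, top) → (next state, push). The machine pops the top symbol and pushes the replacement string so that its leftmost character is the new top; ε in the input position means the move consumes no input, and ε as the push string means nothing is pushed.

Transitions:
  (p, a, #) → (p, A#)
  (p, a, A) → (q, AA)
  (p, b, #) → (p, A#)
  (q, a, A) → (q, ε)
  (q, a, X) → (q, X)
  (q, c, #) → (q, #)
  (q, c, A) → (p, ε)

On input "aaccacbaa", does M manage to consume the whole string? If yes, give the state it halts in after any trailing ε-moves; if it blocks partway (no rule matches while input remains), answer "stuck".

stuck

(p, aaccacbaa, #) ⊢ (p, accacbaa, A#) ⊢ (q, ccacbaa, AA#) ⊢ (p, cacbaa, A#)
No transition for (p, c, top A); M blocks with input cacbaa remaining.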